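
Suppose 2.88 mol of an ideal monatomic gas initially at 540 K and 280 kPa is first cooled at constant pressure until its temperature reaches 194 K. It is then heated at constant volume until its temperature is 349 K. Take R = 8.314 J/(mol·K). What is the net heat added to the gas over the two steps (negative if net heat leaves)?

-15100 J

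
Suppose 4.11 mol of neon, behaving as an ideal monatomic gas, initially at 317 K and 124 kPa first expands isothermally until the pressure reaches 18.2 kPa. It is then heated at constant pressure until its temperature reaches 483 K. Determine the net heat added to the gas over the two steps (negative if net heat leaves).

V₁ = nRT₁/P₁ = 4.11×8.314×317/124 = 87.4 L.
Step 1 — Isothermal: T stays 317 K; PV = const ⇒ V₂ = 595 L, P₂ = 18.2 kPa.
ΔU = 0 (ideal gas, T constant).
W = nRT ln(V₂/V₁) = 4.11×8.314×317×ln(6.81) = 20800 J.
Q = ΔU + W = 20800 J.
State after step 1: P = 18.2 kPa, V = 595 L, T = 317 K.
Step 2 — Isobaric: P stays 18.2 kPa; V/T = const ⇒ T₂ = 483 K, V₂ = 907 L.
W = PΔV = 18.2×(907−595) kPa·L = 5670 J.
ΔU = nCvΔT = 4.11×12.5×(483−317) = 8510 J.
Q = ΔU + W = nCpΔT = 14200 J.
Net over both steps: W = 26500 J, Q = 35000 J, ΔU = 8510 J.

35000 J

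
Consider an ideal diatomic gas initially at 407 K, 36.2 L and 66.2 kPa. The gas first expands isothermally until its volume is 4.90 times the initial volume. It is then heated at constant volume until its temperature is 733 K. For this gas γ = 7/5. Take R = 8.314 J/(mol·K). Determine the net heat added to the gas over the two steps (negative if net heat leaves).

8610 J

n = P₁V₁/(RT₁) = 66.2×36.2/(8.314×407) = 0.708 mol.
Step 1 — Isothermal: T stays 407 K; PV = const ⇒ V₂ = 177 L, P₂ = 13.5 kPa.
ΔU = 0 (ideal gas, T constant).
W = nRT ln(V₂/V₁) = 0.708×8.314×407×ln(4.90) = 3810 J.
Q = ΔU + W = 3810 J.
State after step 1: P = 13.5 kPa, V = 177 L, T = 407 K.
Step 2 — Isochoric: V stays 177 L; P/T = const ⇒ T₂ = 733 K, P₂ = 24.3 kPa.
W = 0 (no volume change).
ΔU = nCvΔT = 0.708×20.8×(733−407) = 4800 J.
Q = ΔU = 4800 J.
Net over both steps: W = 3810 J, Q = 8610 J, ΔU = 4800 J.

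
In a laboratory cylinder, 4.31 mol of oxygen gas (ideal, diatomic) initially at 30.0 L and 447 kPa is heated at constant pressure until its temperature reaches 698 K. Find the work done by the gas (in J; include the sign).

T₁ = P₁V₁/(nR) = 447×30.0/(4.31×8.314) = 374 K.
Isobaric: P stays 447 kPa; V/T = const ⇒ T₂ = 698 K, V₂ = 56.0 L.
W = PΔV = 447×(56.0−30.0) kPa·L = 11600 J.

11600 J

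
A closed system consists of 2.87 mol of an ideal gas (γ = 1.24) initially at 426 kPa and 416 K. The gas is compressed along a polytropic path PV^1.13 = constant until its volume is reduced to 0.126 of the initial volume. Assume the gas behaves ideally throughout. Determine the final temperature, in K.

545 K

V₁ = nRT₁/P₁ = 2.87×8.314×416/426 = 23.3 L.
Polytropic n=1.13: T₂ = T₁(V₁/V₂)^(n−1) = 416×(7.94)^0.13 = 545 K; P₂ = P₁(V₁/V₂)^n = 4430 kPa.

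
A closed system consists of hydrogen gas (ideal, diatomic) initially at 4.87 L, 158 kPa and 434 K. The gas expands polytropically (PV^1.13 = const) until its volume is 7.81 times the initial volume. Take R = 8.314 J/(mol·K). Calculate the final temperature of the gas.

Polytropic n=1.13: T₂ = T₁(V₁/V₂)^(n−1) = 434×(0.128)^0.13 = 332 K; P₂ = P₁(V₁/V₂)^n = 15.5 kPa.

332 K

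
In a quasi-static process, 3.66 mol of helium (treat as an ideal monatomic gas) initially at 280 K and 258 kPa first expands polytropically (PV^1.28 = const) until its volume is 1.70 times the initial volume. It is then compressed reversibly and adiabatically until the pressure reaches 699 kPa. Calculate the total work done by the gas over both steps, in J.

-6320 J

V₁ = nRT₁/P₁ = 3.66×8.314×280/258 = 33.0 L.
Step 1 — Polytropic n=1.28: T₂ = T₁(V₁/V₂)^(n−1) = 280×(0.588)^0.28 = 241 K; P₂ = P₁(V₁/V₂)^n = 131 kPa.
W = (P₁V₁−P₂V₂)/(n−1) = (258×33.0−131×56.1)/0.28 = 4200 J.
ΔU = nCvΔT = 3.66×12.5×(241−280) = -1760 J.
Q = ΔU + W = 2440 J.
State after step 1: P = 131 kPa, V = 56.1 L, T = 241 K.
Step 2 — Adiabatic: T₂/T₁ = (P₂/P₁)^((γ−1)/γ) ⇒ T₂ = 241×(5.34)^0.400 = 472 K; V₂ = 20.5 L.
ΔU = nCvΔT = 3.66×12.5×(472−241) = 10500 J.
Q = 0 for an adiabatic process, so W = −ΔU = -10500 J.
Net over both steps: W = -6320 J, Q = 2440 J, ΔU = 8750 J.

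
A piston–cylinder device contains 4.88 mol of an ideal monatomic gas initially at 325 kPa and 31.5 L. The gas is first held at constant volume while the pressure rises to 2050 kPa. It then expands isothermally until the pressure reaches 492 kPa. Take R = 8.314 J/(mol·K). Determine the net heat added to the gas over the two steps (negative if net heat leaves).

174000 J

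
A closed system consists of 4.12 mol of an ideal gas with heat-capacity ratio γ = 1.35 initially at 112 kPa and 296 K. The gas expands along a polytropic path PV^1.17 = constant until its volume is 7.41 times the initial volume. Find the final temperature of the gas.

211 K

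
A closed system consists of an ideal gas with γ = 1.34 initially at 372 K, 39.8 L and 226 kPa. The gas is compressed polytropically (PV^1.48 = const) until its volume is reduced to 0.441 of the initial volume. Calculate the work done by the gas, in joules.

n = P₁V₁/(RT₁) = 226×39.8/(8.314×372) = 2.91 mol.
Polytropic n=1.48: T₂ = T₁(V₁/V₂)^(n−1) = 372×(2.27)^0.48 = 551 K; P₂ = P₁(V₁/V₂)^n = 759 kPa.
W = (P₁V₁−P₂V₂)/(n−1) = (226×39.8−759×17.6)/0.48 = -9020 J.

-9020 J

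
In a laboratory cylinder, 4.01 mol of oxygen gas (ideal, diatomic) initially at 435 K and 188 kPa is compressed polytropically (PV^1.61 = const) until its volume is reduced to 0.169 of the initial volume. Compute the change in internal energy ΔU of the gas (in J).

V₁ = nRT₁/P₁ = 4.01×8.314×435/188 = 77.1 L.
Polytropic n=1.61: T₂ = T₁(V₁/V₂)^(n−1) = 435×(5.92)^0.61 = 1290 K; P₂ = P₁(V₁/V₂)^n = 3290 kPa.
For an ideal gas ΔU = nCvΔT with Cv = (5/2)R = 20.8 J/(mol·K).
ΔU = 4.01×20.8×(1290−435) = 71000 J.

71000 J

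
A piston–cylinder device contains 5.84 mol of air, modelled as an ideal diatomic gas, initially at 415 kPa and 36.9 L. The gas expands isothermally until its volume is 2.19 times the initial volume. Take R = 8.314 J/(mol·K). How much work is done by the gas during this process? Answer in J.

T₁ = P₁V₁/(nR) = 415×36.9/(5.84×8.314) = 315 K.
Isothermal: T stays 315 K; PV = const ⇒ V₂ = 80.8 L, P₂ = 189 kPa.
W = nRT ln(V₂/V₁) = 5.84×8.314×315×ln(2.19) = 12000 J.

12000 J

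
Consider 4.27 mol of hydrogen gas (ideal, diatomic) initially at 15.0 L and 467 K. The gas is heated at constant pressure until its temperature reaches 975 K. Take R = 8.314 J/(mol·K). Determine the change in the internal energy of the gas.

45100 J

P₁ = nRT₁/V₁ = 4.27×8.314×467/15.0 = 1110 kPa.
Isobaric: P stays 1110 kPa; V/T = const ⇒ T₂ = 975 K, V₂ = 31.3 L.
For an ideal gas ΔU = nCvΔT with Cv = (5/2)R = 20.8 J/(mol·K).
ΔU = 4.27×20.8×(975−467) = 45100 J.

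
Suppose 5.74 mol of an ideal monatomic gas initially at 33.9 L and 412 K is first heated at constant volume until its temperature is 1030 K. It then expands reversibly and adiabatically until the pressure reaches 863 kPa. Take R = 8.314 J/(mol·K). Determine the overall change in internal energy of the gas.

30400 J

P₁ = nRT₁/V₁ = 5.74×8.314×412/33.9 = 580 kPa.
Step 1 — Isochoric: V stays 33.9 L; P/T = const ⇒ T₂ = 1030 K, P₂ = 1450 kPa.
W = 0 (no volume change).
ΔU = nCvΔT = 5.74×12.5×(1030−412) = 44200 J.
Q = ΔU = 44200 J.
State after step 1: P = 1450 kPa, V = 33.9 L, T = 1030 K.
Step 2 — Adiabatic: T₂/T₁ = (P₂/P₁)^((γ−1)/γ) ⇒ T₂ = 1030×(0.595)^0.400 = 837 K; V₂ = 46.3 L.
ΔU = nCvΔT = 5.74×12.5×(837−1030) = -13800 J.
Q = 0 for an adiabatic process, so W = −ΔU = 13800 J.
Net over both steps: W = 13800 J, Q = 44200 J, ΔU = 30400 J.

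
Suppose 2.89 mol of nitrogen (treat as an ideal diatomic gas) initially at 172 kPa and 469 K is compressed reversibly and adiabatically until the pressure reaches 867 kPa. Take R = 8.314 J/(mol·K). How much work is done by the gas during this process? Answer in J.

V₁ = nRT₁/P₁ = 2.89×8.314×469/172 = 65.5 L.
Adiabatic: T₂/T₁ = (P₂/P₁)^((γ−1)/γ) ⇒ T₂ = 469×(5.04)^0.286 = 745 K; V₂ = 20.6 L.
ΔU = nCvΔT = 2.89×20.8×(745−469) = 16600 J.
Q = 0 for an adiabatic process, so W = −ΔU = -16600 J.

-16600 J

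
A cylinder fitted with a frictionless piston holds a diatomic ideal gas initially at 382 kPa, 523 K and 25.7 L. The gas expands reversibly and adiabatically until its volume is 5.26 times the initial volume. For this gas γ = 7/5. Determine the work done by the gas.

n = P₁V₁/(RT₁) = 382×25.7/(8.314×523) = 2.26 mol.
Adiabatic: TV^(γ−1) = const ⇒ T₂ = 523×(0.190)^0.400 = 269 K; PV^γ = const ⇒ P₂ = 37.4 kPa.
ΔU = nCvΔT = 2.26×20.8×(269−523) = -11900 J.
Q = 0 for an adiabatic process, so W = −ΔU = 11900 J.

11900 J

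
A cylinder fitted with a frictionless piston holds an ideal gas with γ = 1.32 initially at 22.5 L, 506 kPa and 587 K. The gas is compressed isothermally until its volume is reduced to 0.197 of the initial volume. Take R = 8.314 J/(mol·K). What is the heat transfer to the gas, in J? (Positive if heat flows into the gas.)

n = P₁V₁/(RT₁) = 506×22.5/(8.314×587) = 2.33 mol.
Isothermal: T stays 587 K; PV = const ⇒ V₂ = 4.43 L, P₂ = 2570 kPa.
ΔU = 0 (ideal gas, T constant).
W = nRT ln(V₂/V₁) = 2.33×8.314×587×ln(0.197) = -18500 J.
Q = ΔU + W = -18500 J.

-18500 J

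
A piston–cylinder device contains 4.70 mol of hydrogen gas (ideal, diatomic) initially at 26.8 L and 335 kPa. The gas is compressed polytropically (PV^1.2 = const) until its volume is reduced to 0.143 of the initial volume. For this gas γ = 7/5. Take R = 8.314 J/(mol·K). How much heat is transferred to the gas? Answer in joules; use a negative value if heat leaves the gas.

T₁ = P₁V₁/(nR) = 335×26.8/(4.70×8.314) = 230 K.
Polytropic n=1.2: T₂ = T₁(V₁/V₂)^(n−1) = 230×(6.99)^0.20 = 339 K; P₂ = P₁(V₁/V₂)^n = 3460 kPa.
W = (P₁V₁−P₂V₂)/(n−1) = (335×26.8−3460×3.83)/0.20 = -21300 J.
ΔU = nCvΔT = 4.70×20.8×(339−230) = 10700 J.
Q = ΔU + W = -10700 J.

-10700 J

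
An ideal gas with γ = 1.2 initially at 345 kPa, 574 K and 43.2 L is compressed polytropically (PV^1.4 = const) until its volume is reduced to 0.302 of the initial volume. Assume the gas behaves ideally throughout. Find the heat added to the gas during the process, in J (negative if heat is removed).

n = P₁V₁/(RT₁) = 345×43.2/(8.314×574) = 3.12 mol.
Polytropic n=1.4: T₂ = T₁(V₁/V₂)^(n−1) = 574×(3.31)^0.40 = 927 K; P₂ = P₁(V₁/V₂)^n = 1840 kPa.
W = (P₁V₁−P₂V₂)/(n−1) = (345×43.2−1840×13.0)/0.40 = -22900 J.
ΔU = nCvΔT = 3.12×41.6×(927−574) = 45800 J.
Q = ΔU + W = 22900 J.

22900 J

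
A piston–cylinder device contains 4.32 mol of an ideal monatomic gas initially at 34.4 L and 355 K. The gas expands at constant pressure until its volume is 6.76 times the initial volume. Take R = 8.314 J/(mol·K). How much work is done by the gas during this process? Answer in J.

P₁ = nRT₁/V₁ = 4.32×8.314×355/34.4 = 371 kPa.
Isobaric: P stays 371 kPa; V/T = const ⇒ T₂ = 2400 K, V₂ = 233 L.
W = PΔV = 371×(233−34.4) kPa·L = 73400 J.

73400 J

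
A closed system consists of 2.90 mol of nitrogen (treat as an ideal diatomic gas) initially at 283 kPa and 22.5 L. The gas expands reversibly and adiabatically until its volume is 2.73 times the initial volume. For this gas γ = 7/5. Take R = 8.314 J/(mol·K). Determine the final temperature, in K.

177 K

T₁ = P₁V₁/(nR) = 283×22.5/(2.90×8.314) = 264 K.
Adiabatic: TV^(γ−1) = const ⇒ T₂ = 264×(0.366)^0.400 = 177 K; PV^γ = const ⇒ P₂ = 69.4 kPa.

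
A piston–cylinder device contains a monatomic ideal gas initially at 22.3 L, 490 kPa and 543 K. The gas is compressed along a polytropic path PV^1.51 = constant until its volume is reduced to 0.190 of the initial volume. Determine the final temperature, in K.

1270 K

Polytropic n=1.51: T₂ = T₁(V₁/V₂)^(n−1) = 543×(5.26)^0.51 = 1270 K; P₂ = P₁(V₁/V₂)^n = 6020 kPa.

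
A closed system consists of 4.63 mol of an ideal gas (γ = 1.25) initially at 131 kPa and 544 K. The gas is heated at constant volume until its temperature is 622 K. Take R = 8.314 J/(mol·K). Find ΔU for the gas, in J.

V₁ = nRT₁/P₁ = 4.63×8.314×544/131 = 160 L.
Isochoric: V stays 160 L; P/T = const ⇒ T₂ = 622 K, P₂ = 150 kPa.
For an ideal gas ΔU = nCvΔT with Cv = R/(γ−1) = 33.3 J/(mol·K).
ΔU = 4.63×33.3×(622−544) = 12000 J.

12000 J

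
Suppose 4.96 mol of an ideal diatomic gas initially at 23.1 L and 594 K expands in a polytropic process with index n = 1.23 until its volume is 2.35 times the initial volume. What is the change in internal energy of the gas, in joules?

-10900 J

P₁ = nRT₁/V₁ = 4.96×8.314×594/23.1 = 1060 kPa.
Polytropic n=1.23: T₂ = T₁(V₁/V₂)^(n−1) = 594×(0.426)^0.23 = 488 K; P₂ = P₁(V₁/V₂)^n = 371 kPa.
For an ideal gas ΔU = nCvΔT with Cv = (5/2)R = 20.8 J/(mol·K).
ΔU = 4.96×20.8×(488−594) = -10900 J.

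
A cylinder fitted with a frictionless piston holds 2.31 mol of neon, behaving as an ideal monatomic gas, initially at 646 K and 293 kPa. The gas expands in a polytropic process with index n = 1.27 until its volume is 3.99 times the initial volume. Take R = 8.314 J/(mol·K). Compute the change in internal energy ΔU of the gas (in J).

V₁ = nRT₁/P₁ = 2.31×8.314×646/293 = 42.3 L.
Polytropic n=1.27: T₂ = T₁(V₁/V₂)^(n−1) = 646×(0.251)^0.27 = 445 K; P₂ = P₁(V₁/V₂)^n = 50.5 kPa.
For an ideal gas ΔU = nCvΔT with Cv = (3/2)R = 12.5 J/(mol·K).
ΔU = 2.31×12.5×(445−646) = -5800 J.

-5800 J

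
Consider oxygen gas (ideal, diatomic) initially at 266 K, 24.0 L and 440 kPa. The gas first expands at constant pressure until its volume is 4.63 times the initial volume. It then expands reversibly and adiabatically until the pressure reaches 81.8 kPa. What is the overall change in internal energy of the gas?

49200 J

n = P₁V₁/(RT₁) = 440×24.0/(8.314×266) = 4.77 mol.
Step 1 — Isobaric: P stays 440 kPa; V/T = const ⇒ T₂ = 1230 K, V₂ = 111 L.
W = PΔV = 440×(111−24.0) kPa·L = 38300 J.
ΔU = nCvΔT = 4.77×20.8×(1230−266) = 95800 J.
Q = ΔU + W = nCpΔT = 134000 J.
State after step 1: P = 440 kPa, V = 111 L, T = 1230 K.
Step 2 — Adiabatic: T₂/T₁ = (P₂/P₁)^((γ−1)/γ) ⇒ T₂ = 1230×(0.186)^0.286 = 762 K; V₂ = 370 L.
ΔU = nCvΔT = 4.77×20.8×(762−1230) = -46700 J.
Q = 0 for an adiabatic process, so W = −ΔU = 46700 J.
Net over both steps: W = 85000 J, Q = 134000 J, ΔU = 49200 J.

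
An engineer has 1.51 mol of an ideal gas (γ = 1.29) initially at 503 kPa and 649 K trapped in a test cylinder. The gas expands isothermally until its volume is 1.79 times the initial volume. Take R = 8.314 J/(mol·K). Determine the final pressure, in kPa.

V₁ = nRT₁/P₁ = 1.51×8.314×649/503 = 16.2 L.
Isothermal: T stays 649 K; PV = const ⇒ V₂ = 29.0 L, P₂ = 281 kPa.

281 kPa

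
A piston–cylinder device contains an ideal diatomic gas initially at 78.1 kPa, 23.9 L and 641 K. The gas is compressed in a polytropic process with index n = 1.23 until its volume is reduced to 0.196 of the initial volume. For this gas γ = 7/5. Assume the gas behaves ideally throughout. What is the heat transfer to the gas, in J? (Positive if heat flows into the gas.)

n = P₁V₁/(RT₁) = 78.1×23.9/(8.314×641) = 0.350 mol.
Polytropic n=1.23: T₂ = T₁(V₁/V₂)^(n−1) = 641×(5.10)^0.23 = 932 K; P₂ = P₁(V₁/V₂)^n = 580 kPa.
W = (P₁V₁−P₂V₂)/(n−1) = (78.1×23.9−580×4.68)/0.23 = -3690 J.
ΔU = nCvΔT = 0.350×20.8×(932−641) = 2120 J.
Q = ΔU + W = -1570 J.

-1570 J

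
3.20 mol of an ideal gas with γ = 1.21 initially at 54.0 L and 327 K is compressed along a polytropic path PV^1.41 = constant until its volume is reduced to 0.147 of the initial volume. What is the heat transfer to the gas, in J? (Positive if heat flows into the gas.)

P₁ = nRT₁/V₁ = 3.20×8.314×327/54.0 = 161 kPa.
Polytropic n=1.41: T₂ = T₁(V₁/V₂)^(n−1) = 327×(6.80)^0.41 = 718 K; P₂ = P₁(V₁/V₂)^n = 2410 kPa.
W = (P₁V₁−P₂V₂)/(n−1) = (161×54.0−2410×7.94)/0.41 = -25400 J.
ΔU = nCvΔT = 3.20×39.6×(718−327) = 49500 J.
Q = ΔU + W = 24100 J.

24100 J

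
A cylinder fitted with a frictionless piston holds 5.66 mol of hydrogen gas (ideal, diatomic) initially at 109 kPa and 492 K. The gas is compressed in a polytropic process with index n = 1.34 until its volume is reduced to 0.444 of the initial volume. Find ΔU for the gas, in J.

18400 J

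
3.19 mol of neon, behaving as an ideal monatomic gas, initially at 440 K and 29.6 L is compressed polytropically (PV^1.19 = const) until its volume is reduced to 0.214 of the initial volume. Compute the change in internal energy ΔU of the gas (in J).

5960 J

P₁ = nRT₁/V₁ = 3.19×8.314×440/29.6 = 394 kPa.
Polytropic n=1.19: T₂ = T₁(V₁/V₂)^(n−1) = 440×(4.67)^0.19 = 590 K; P₂ = P₁(V₁/V₂)^n = 2470 kPa.
For an ideal gas ΔU = nCvΔT with Cv = (3/2)R = 12.5 J/(mol·K).
ΔU = 3.19×12.5×(590−440) = 5960 J.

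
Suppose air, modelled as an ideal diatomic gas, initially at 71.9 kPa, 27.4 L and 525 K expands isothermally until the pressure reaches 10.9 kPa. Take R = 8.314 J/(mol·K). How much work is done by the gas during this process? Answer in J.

3720 J

n = P₁V₁/(RT₁) = 71.9×27.4/(8.314×525) = 0.451 mol.
Isothermal: T stays 525 K; PV = const ⇒ V₂ = 181 L, P₂ = 10.9 kPa.
W = nRT ln(V₂/V₁) = 0.451×8.314×525×ln(6.60) = 3720 J.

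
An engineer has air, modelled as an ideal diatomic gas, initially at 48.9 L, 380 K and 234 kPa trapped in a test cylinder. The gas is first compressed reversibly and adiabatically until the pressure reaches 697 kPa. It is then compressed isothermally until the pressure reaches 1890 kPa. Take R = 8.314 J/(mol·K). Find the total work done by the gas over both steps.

-26100 J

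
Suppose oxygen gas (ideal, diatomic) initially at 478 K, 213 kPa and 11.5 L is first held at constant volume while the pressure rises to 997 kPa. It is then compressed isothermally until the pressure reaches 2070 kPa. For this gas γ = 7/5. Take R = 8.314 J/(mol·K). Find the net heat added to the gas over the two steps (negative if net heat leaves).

14200 J

n = P₁V₁/(RT₁) = 213×11.5/(8.314×478) = 0.616 mol.
Step 1 — Isochoric: V stays 11.5 L; P/T = const ⇒ T₂ = 2240 K, P₂ = 997 kPa.
W = 0 (no volume change).
ΔU = nCvΔT = 0.616×20.8×(2240−478) = 22500 J.
Q = ΔU = 22500 J.
State after step 1: P = 997 kPa, V = 11.5 L, T = 2240 K.
Step 2 — Isothermal: T stays 2240 K; PV = const ⇒ V₂ = 5.54 L, P₂ = 2070 kPa.
ΔU = 0 (ideal gas, T constant).
W = nRT ln(V₂/V₁) = 0.616×8.314×2240×ln(0.482) = -8380 J.
Q = ΔU + W = -8380 J.
Net over both steps: W = -8380 J, Q = 14200 J, ΔU = 22500 J.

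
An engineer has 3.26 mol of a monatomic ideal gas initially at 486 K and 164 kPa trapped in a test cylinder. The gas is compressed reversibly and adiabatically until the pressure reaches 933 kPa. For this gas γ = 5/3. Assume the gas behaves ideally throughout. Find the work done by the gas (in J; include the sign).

V₁ = nRT₁/P₁ = 3.26×8.314×486/164 = 80.3 L.
Adiabatic: T₂/T₁ = (P₂/P₁)^((γ−1)/γ) ⇒ T₂ = 486×(5.69)^0.400 = 974 K; V₂ = 28.3 L.
ΔU = nCvΔT = 3.26×12.5×(974−486) = 19800 J.
Q = 0 for an adiabatic process, so W = −ΔU = -19800 J.

-19800 J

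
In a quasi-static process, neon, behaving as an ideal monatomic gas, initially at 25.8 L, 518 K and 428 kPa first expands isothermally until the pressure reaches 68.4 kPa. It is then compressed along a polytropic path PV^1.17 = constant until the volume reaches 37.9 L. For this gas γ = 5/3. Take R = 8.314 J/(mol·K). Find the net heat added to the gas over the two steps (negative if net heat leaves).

6730 J

n = P₁V₁/(RT₁) = 428×25.8/(8.314×518) = 2.56 mol.
Step 1 — Isothermal: T stays 518 K; PV = const ⇒ V₂ = 161 L, P₂ = 68.4 kPa.
ΔU = 0 (ideal gas, T constant).
W = nRT ln(V₂/V₁) = 2.56×8.314×518×ln(6.26) = 20200 J.
Q = ΔU + W = 20200 J.
State after step 1: P = 68.4 kPa, V = 161 L, T = 518 K.
Step 2 — Polytropic n=1.17: T₂ = T₁(V₁/V₂)^(n−1) = 518×(4.26)^0.17 = 663 K; P₂ = P₁(V₁/V₂)^n = 373 kPa.
W = (P₁V₁−P₂V₂)/(n−1) = (68.4×161−373×37.9)/0.17 = -18100 J.
ΔU = nCvΔT = 2.56×12.5×(663−518) = 4630 J.
Q = ΔU + W = -13500 J.
Net over both steps: W = 2100 J, Q = 6730 J, ΔU = 4630 J.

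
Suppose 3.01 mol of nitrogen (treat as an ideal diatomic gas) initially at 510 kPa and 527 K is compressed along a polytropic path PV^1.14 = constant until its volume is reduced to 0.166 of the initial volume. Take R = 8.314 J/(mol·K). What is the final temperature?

V₁ = nRT₁/P₁ = 3.01×8.314×527/510 = 25.9 L.
Polytropic n=1.14: T₂ = T₁(V₁/V₂)^(n−1) = 527×(6.02)^0.14 = 678 K; P₂ = P₁(V₁/V₂)^n = 3950 kPa.

678 K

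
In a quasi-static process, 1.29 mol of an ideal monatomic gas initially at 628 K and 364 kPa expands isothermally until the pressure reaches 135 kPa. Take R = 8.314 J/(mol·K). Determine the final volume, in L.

49.9 L

V₁ = nRT₁/P₁ = 1.29×8.314×628/364 = 18.5 L.
Isothermal: T stays 628 K; PV = const ⇒ V₂ = 49.9 L, P₂ = 135 kPa.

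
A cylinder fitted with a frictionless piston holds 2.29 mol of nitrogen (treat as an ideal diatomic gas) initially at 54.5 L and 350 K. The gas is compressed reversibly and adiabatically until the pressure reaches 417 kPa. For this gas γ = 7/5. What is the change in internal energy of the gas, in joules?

6990 J

P₁ = nRT₁/V₁ = 2.29×8.314×350/54.5 = 122 kPa.
Adiabatic: T₂/T₁ = (P₂/P₁)^((γ−1)/γ) ⇒ T₂ = 350×(3.41)^0.286 = 497 K; V₂ = 22.7 L.
For an ideal gas ΔU = nCvΔT with Cv = (5/2)R = 20.8 J/(mol·K).
ΔU = 2.29×20.8×(497−350) = 6990 J.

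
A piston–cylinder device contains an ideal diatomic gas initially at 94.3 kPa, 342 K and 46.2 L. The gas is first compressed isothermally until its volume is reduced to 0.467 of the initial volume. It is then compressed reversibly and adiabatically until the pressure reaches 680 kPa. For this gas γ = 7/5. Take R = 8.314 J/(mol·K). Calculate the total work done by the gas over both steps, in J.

n = P₁V₁/(RT₁) = 94.3×46.2/(8.314×342) = 1.53 mol.
Step 1 — Isothermal: T stays 342 K; PV = const ⇒ V₂ = 21.6 L, P₂ = 202 kPa.
ΔU = 0 (ideal gas, T constant).
W = nRT ln(V₂/V₁) = 1.53×8.314×342×ln(0.467) = -3320 J.
Q = ΔU + W = -3320 J.
State after step 1: P = 202 kPa, V = 21.6 L, T = 342 K.
Step 2 — Adiabatic: T₂/T₁ = (P₂/P₁)^((γ−1)/γ) ⇒ T₂ = 342×(3.37)^0.286 = 484 K; V₂ = 9.06 L.
ΔU = nCvΔT = 1.53×20.8×(484−342) = 4520 J.
Q = 0 for an adiabatic process, so W = −ΔU = -4520 J.
Net over both steps: W = -7830 J, Q = -3320 J, ΔU = 4520 J.

-7830 J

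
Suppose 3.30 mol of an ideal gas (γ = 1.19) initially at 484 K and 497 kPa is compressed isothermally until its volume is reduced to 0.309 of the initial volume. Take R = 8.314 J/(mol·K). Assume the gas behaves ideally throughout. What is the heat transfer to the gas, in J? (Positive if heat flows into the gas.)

-15600 J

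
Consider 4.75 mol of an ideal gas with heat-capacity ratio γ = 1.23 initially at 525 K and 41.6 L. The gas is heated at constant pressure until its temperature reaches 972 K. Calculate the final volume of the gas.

P₁ = nRT₁/V₁ = 4.75×8.314×525/41.6 = 498 kPa.
Isobaric: P stays 498 kPa; V/T = const ⇒ T₂ = 972 K, V₂ = 77.0 L.

77.0 L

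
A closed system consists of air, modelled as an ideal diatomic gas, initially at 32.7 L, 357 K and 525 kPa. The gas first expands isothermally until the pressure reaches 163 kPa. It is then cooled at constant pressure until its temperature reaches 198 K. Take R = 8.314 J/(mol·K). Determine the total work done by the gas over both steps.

n = P₁V₁/(RT₁) = 525×32.7/(8.314×357) = 5.78 mol.
Step 1 — Isothermal: T stays 357 K; PV = const ⇒ V₂ = 105 L, P₂ = 163 kPa.
ΔU = 0 (ideal gas, T constant).
W = nRT ln(V₂/V₁) = 5.78×8.314×357×ln(3.22) = 20100 J.
Q = ΔU + W = 20100 J.
State after step 1: P = 163 kPa, V = 105 L, T = 357 K.
Step 2 — Isobaric: P stays 163 kPa; V/T = const ⇒ T₂ = 198 K, V₂ = 58.4 L.
W = PΔV = 163×(58.4−105) kPa·L = -7650 J.
ΔU = nCvΔT = 5.78×20.8×(198−357) = -19100 J.
Q = ΔU + W = nCpΔT = -26800 J.
Net over both steps: W = 12400 J, Q = -6680 J, ΔU = -19100 J.

12400 J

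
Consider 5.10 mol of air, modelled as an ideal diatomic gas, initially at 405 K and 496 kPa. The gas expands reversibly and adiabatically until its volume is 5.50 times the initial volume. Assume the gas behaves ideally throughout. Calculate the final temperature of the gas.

205 K

V₁ = nRT₁/P₁ = 5.10×8.314×405/496 = 34.6 L.
Adiabatic: TV^(γ−1) = const ⇒ T₂ = 405×(0.182)^0.400 = 205 K; PV^γ = const ⇒ P₂ = 45.6 kPa.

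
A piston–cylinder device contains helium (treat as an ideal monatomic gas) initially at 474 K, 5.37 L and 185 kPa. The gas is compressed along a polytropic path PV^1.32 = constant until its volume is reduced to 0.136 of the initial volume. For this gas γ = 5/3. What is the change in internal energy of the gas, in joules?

1330 J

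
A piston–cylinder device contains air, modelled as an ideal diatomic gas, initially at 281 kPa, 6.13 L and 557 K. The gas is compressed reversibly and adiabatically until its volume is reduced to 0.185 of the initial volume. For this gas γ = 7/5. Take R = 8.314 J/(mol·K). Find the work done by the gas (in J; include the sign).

n = P₁V₁/(RT₁) = 281×6.13/(8.314×557) = 0.372 mol.
Adiabatic: TV^(γ−1) = const ⇒ T₂ = 557×(5.41)^0.400 = 1090 K; PV^γ = const ⇒ P₂ = 2980 kPa.
ΔU = nCvΔT = 0.372×20.8×(1090−557) = 4150 J.
Q = 0 for an adiabatic process, so W = −ΔU = -4150 J.

-4150 J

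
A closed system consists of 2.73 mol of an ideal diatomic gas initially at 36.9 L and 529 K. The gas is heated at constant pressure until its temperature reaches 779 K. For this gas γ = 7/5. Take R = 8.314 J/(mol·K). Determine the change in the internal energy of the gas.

14200 J

P₁ = nRT₁/V₁ = 2.73×8.314×529/36.9 = 325 kPa.
Isobaric: P stays 325 kPa; V/T = const ⇒ T₂ = 779 K, V₂ = 54.3 L.
For an ideal gas ΔU = nCvΔT with Cv = (5/2)R = 20.8 J/(mol·K).
ΔU = 2.73×20.8×(779−529) = 14200 J.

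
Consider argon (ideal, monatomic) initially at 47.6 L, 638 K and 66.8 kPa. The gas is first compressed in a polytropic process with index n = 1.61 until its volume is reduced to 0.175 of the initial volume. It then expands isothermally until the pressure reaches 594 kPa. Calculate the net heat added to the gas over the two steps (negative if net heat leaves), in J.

4880 J

n = P₁V₁/(RT₁) = 66.8×47.6/(8.314×638) = 0.599 mol.
Step 1 — Polytropic n=1.61: T₂ = T₁(V₁/V₂)^(n−1) = 638×(5.71)^0.61 = 1850 K; P₂ = P₁(V₁/V₂)^n = 1110 kPa.
W = (P₁V₁−P₂V₂)/(n−1) = (66.8×47.6−1110×8.33)/0.61 = -9880 J.
ΔU = nCvΔT = 0.599×12.5×(1850−638) = 9040 J.
Q = ΔU + W = -840 J.
State after step 1: P = 1110 kPa, V = 8.33 L, T = 1850 K.
Step 2 — Isothermal: T stays 1850 K; PV = const ⇒ V₂ = 15.5 L, P₂ = 594 kPa.
ΔU = 0 (ideal gas, T constant).
W = nRT ln(V₂/V₁) = 0.599×8.314×1850×ln(1.86) = 5720 J.
Q = ΔU + W = 5720 J.
Net over both steps: W = -4160 J, Q = 4880 J, ΔU = 9040 J.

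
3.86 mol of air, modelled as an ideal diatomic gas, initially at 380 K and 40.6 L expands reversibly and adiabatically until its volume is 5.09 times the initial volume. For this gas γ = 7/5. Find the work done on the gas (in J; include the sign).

-14600 J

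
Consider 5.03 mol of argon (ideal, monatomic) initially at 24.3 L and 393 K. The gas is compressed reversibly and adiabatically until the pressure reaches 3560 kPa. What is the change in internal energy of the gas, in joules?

23300 J

P₁ = nRT₁/V₁ = 5.03×8.314×393/24.3 = 676 kPa.
Adiabatic: T₂/T₁ = (P₂/P₁)^((γ−1)/γ) ⇒ T₂ = 393×(5.26)^0.400 = 764 K; V₂ = 8.97 L.
For an ideal gas ΔU = nCvΔT with Cv = (3/2)R = 12.5 J/(mol·K).
ΔU = 5.03×12.5×(764−393) = 23300 J.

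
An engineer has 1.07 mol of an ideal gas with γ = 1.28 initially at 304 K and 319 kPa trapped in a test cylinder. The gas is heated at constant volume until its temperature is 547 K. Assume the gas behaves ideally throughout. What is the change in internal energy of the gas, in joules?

7720 J

V₁ = nRT₁/P₁ = 1.07×8.314×304/319 = 8.48 L.
Isochoric: V stays 8.48 L; P/T = const ⇒ T₂ = 547 K, P₂ = 574 kPa.
For an ideal gas ΔU = nCvΔT with Cv = R/(γ−1) = 29.7 J/(mol·K).
ΔU = 1.07×29.7×(547−304) = 7720 J.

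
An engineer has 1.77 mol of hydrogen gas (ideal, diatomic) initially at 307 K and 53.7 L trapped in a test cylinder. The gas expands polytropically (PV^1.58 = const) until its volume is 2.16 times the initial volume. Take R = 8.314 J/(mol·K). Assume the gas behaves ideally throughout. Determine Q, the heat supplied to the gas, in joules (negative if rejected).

P₁ = nRT₁/V₁ = 1.77×8.314×307/53.7 = 84.1 kPa.
Polytropic n=1.58: T₂ = T₁(V₁/V₂)^(n−1) = 307×(0.463)^0.58 = 196 K; P₂ = P₁(V₁/V₂)^n = 24.9 kPa.
W = (P₁V₁−P₂V₂)/(n−1) = (84.1×53.7−24.9×116)/0.58 = 2810 J.
ΔU = nCvΔT = 1.77×20.8×(196−307) = -4070 J.
Q = ΔU + W = -1260 J.

-1260 J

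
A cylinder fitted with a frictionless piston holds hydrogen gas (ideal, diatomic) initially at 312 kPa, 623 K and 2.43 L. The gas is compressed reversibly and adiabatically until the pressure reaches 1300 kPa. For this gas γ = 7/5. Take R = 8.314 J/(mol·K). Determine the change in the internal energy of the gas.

n = P₁V₁/(RT₁) = 312×2.43/(8.314×623) = 0.146 mol.
Adiabatic: T₂/T₁ = (P₂/P₁)^((γ−1)/γ) ⇒ T₂ = 623×(4.17)^0.286 = 937 K; V₂ = 0.877 L.
For an ideal gas ΔU = nCvΔT with Cv = (5/2)R = 20.8 J/(mol·K).
ΔU = 0.146×20.8×(937−623) = 954 J.

954 J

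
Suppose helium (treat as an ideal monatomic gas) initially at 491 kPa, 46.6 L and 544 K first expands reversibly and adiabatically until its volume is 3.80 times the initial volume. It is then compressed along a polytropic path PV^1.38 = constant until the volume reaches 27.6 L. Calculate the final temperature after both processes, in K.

453 K

n = P₁V₁/(RT₁) = 491×46.6/(8.314×544) = 5.06 mol.
Step 1 — Adiabatic: TV^(γ−1) = const ⇒ T₂ = 544×(0.263)^0.667 = 223 K; PV^γ = const ⇒ P₂ = 53.1 kPa.
ΔU = nCvΔT = 5.06×12.5×(223−544) = -20200 J.
Q = 0 for an adiabatic process, so W = −ΔU = 20200 J.
State after step 1: P = 53.1 kPa, V = 177 L, T = 223 K.
Step 2 — Polytropic n=1.38: T₂ = T₁(V₁/V₂)^(n−1) = 223×(6.42)^0.38 = 453 K; P₂ = P₁(V₁/V₂)^n = 690 kPa.
W = (P₁V₁−P₂V₂)/(n−1) = (53.1×177−690×27.6)/0.38 = -25400 J.
ΔU = nCvΔT = 5.06×12.5×(453−223) = 14500 J.
Q = ΔU + W = -10900 J.
Net over both steps: W = -5160 J, Q = -10900 J, ΔU = -5760 J.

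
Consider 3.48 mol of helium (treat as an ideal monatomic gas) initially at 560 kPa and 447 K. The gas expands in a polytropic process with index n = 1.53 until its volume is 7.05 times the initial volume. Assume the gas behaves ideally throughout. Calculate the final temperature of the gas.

159 K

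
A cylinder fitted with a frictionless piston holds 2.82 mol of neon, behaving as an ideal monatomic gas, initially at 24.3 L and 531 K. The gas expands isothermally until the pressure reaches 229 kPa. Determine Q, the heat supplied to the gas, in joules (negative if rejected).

10000 J

P₁ = nRT₁/V₁ = 2.82×8.314×531/24.3 = 512 kPa.
Isothermal: T stays 531 K; PV = const ⇒ V₂ = 54.4 L, P₂ = 229 kPa.
ΔU = 0 (ideal gas, T constant).
W = nRT ln(V₂/V₁) = 2.82×8.314×531×ln(2.24) = 10000 J.
Q = ΔU + W = 10000 J.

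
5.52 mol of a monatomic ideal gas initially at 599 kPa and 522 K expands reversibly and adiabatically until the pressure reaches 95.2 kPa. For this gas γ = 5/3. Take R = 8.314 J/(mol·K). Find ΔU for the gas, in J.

V₁ = nRT₁/P₁ = 5.52×8.314×522/599 = 40.0 L.
Adiabatic: T₂/T₁ = (P₂/P₁)^((γ−1)/γ) ⇒ T₂ = 522×(0.159)^0.400 = 250 K; V₂ = 121 L.
For an ideal gas ΔU = nCvΔT with Cv = (3/2)R = 12.5 J/(mol·K).
ΔU = 5.52×12.5×(250−522) = -18700 J.

-18700 J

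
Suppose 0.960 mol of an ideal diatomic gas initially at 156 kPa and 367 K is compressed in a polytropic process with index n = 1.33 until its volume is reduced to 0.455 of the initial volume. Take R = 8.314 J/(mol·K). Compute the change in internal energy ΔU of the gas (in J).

V₁ = nRT₁/P₁ = 0.960×8.314×367/156 = 18.8 L.
Polytropic n=1.33: T₂ = T₁(V₁/V₂)^(n−1) = 367×(2.20)^0.33 = 476 K; P₂ = P₁(V₁/V₂)^n = 445 kPa.
For an ideal gas ΔU = nCvΔT with Cv = (5/2)R = 20.8 J/(mol·K).
ΔU = 0.960×20.8×(476−367) = 2170 J.

2170 J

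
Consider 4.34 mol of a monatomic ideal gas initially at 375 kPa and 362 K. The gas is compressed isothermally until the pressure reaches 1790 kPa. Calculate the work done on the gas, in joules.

20400 J

V₁ = nRT₁/P₁ = 4.34×8.314×362/375 = 34.8 L.
Isothermal: T stays 362 K; PV = const ⇒ V₂ = 7.30 L, P₂ = 1790 kPa.
W = nRT ln(V₂/V₁) = 4.34×8.314×362×ln(0.209) = -20400 J.
Work done on the gas = −W_by = 20400 J.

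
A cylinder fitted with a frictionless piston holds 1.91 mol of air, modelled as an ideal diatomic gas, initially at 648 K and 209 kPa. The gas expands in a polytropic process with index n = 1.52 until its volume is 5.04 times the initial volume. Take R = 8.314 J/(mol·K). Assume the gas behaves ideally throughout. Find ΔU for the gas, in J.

V₁ = nRT₁/P₁ = 1.91×8.314×648/209 = 49.2 L.
Polytropic n=1.52: T₂ = T₁(V₁/V₂)^(n−1) = 648×(0.198)^0.52 = 279 K; P₂ = P₁(V₁/V₂)^n = 17.9 kPa.
For an ideal gas ΔU = nCvΔT with Cv = (5/2)R = 20.8 J/(mol·K).
ΔU = 1.91×20.8×(279−648) = -14600 J.

-14600 J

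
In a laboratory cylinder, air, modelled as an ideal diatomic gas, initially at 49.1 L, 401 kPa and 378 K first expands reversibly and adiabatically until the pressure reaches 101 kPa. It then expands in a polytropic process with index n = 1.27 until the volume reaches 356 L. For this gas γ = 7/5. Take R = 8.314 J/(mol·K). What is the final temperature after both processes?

n = P₁V₁/(RT₁) = 401×49.1/(8.314×378) = 6.27 mol.
Step 1 — Adiabatic: T₂/T₁ = (P₂/P₁)^((γ−1)/γ) ⇒ T₂ = 378×(0.252)^0.286 = 255 K; V₂ = 131 L.
ΔU = nCvΔT = 6.27×20.8×(255−378) = -16000 J.
Q = 0 for an adiabatic process, so W = −ΔU = 16000 J.
State after step 1: P = 101 kPa, V = 131 L, T = 255 K.
Step 2 — Polytropic n=1.27: T₂ = T₁(V₁/V₂)^(n−1) = 255×(0.369)^0.27 = 195 K; P₂ = P₁(V₁/V₂)^n = 28.5 kPa.
W = (P₁V₁−P₂V₂)/(n−1) = (101×131−28.5×356)/0.27 = 11600 J.
ΔU = nCvΔT = 6.27×20.8×(195−255) = -7830 J.
Q = ΔU + W = 3770 J.
Net over both steps: W = 27600 J, Q = 3770 J, ΔU = -23900 J.

195 K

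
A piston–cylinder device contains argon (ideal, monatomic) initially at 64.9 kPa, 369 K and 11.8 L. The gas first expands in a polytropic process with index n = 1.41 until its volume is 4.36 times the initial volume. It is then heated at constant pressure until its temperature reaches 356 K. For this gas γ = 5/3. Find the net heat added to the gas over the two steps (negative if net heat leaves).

1130 J

n = P₁V₁/(RT₁) = 64.9×11.8/(8.314×369) = 0.250 mol.
Step 1 — Polytropic n=1.41: T₂ = T₁(V₁/V₂)^(n−1) = 369×(0.229)^0.41 = 202 K; P₂ = P₁(V₁/V₂)^n = 8.14 kPa.
W = (P₁V₁−P₂V₂)/(n−1) = (64.9×11.8−8.14×51.4)/0.41 = 847 J.
ΔU = nCvΔT = 0.250×12.5×(202−369) = -521 J.
Q = ΔU + W = 326 J.
State after step 1: P = 8.14 kPa, V = 51.4 L, T = 202 K.
Step 2 — Isobaric: P stays 8.14 kPa; V/T = const ⇒ T₂ = 356 K, V₂ = 90.8 L.
W = PΔV = 8.14×(90.8−51.4) kPa·L = 320 J.
ΔU = nCvΔT = 0.250×12.5×(356−202) = 480 J.
Q = ΔU + W = nCpΔT = 800 J.
Net over both steps: W = 1170 J, Q = 1130 J, ΔU = -40.5 J.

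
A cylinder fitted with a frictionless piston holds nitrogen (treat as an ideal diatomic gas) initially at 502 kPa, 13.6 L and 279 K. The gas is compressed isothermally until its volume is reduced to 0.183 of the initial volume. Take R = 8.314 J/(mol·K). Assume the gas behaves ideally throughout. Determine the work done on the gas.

11600 J

n = P₁V₁/(RT₁) = 502×13.6/(8.314×279) = 2.94 mol.
Isothermal: T stays 279 K; PV = const ⇒ V₂ = 2.49 L, P₂ = 2740 kPa.
W = nRT ln(V₂/V₁) = 2.94×8.314×279×ln(0.183) = -11600 J.
Work done on the gas = −W_by = 11600 J.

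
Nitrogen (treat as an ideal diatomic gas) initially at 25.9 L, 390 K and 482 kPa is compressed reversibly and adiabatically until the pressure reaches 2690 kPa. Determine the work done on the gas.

n = P₁V₁/(RT₁) = 482×25.9/(8.314×390) = 3.85 mol.
Adiabatic: T₂/T₁ = (P₂/P₁)^((γ−1)/γ) ⇒ T₂ = 390×(5.58)^0.286 = 637 K; V₂ = 7.58 L.
ΔU = nCvΔT = 3.85×20.8×(637−390) = 19800 J.
Q = 0 for an adiabatic process, so W = −ΔU = -19800 J.
Work done on the gas = −W_by = 19800 J.

19800 J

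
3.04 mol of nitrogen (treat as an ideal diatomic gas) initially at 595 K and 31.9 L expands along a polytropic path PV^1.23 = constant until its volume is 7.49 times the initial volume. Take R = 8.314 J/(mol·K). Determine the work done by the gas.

24200 J

P₁ = nRT₁/V₁ = 3.04×8.314×595/31.9 = 471 kPa.
Polytropic n=1.23: T₂ = T₁(V₁/V₂)^(n−1) = 595×(0.134)^0.23 = 374 K; P₂ = P₁(V₁/V₂)^n = 39.6 kPa.
W = (P₁V₁−P₂V₂)/(n−1) = (471×31.9−39.6×239)/0.23 = 24200 J.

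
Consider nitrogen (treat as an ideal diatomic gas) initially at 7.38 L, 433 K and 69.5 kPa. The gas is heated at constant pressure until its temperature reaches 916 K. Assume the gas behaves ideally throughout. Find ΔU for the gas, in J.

1430 J

n = P₁V₁/(RT₁) = 69.5×7.38/(8.314×433) = 0.142 mol.
Isobaric: P stays 69.5 kPa; V/T = const ⇒ T₂ = 916 K, V₂ = 15.6 L.
For an ideal gas ΔU = nCvΔT with Cv = (5/2)R = 20.8 J/(mol·K).
ΔU = 0.142×20.8×(916−433) = 1430 J.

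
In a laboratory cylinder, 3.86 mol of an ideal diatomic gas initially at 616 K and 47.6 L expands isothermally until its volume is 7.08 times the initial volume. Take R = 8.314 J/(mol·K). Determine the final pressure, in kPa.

58.7 kPa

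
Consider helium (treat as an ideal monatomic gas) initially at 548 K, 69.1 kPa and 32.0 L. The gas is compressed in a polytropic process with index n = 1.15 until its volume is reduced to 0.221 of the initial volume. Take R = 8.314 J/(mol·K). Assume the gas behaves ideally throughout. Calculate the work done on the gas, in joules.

n = P₁V₁/(RT₁) = 69.1×32.0/(8.314×548) = 0.485 mol.
Polytropic n=1.15: T₂ = T₁(V₁/V₂)^(n−1) = 548×(4.52)^0.15 = 687 K; P₂ = P₁(V₁/V₂)^n = 392 kPa.
W = (P₁V₁−P₂V₂)/(n−1) = (69.1×32.0−392×7.07)/0.15 = -3750 J.
Work done on the gas = −W_by = 3750 J.

3750 J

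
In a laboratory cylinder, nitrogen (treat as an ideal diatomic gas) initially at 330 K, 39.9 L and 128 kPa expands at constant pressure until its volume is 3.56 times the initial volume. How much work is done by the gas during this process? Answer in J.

13100 J

n = P₁V₁/(RT₁) = 128×39.9/(8.314×330) = 1.86 mol.
Isobaric: P stays 128 kPa; V/T = const ⇒ T₂ = 1170 K, V₂ = 142 L.
W = PΔV = 128×(142−39.9) kPa·L = 13100 J.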